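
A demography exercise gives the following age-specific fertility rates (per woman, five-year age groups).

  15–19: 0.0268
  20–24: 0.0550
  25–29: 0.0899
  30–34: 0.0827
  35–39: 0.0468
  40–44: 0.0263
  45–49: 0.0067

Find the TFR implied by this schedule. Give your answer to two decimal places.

1.67

Sum of ASFRs = 0.0268 + 0.0550 + 0.0899 + 0.0827 + 0.0468 + 0.0263 + 0.0067 = 0.3342
TFR = 5 × 0.3342 = 1.671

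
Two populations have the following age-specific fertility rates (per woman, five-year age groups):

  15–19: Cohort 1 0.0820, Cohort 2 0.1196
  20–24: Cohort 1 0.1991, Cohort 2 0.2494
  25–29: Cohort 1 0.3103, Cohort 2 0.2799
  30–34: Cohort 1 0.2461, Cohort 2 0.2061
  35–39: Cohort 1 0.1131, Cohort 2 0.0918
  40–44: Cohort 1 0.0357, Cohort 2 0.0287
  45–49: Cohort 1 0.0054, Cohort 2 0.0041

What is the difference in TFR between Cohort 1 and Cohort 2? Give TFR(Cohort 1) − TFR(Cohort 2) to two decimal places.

0.06

Cohort 1:
  Sum of ASFRs = 0.0820 + 0.1991 + 0.3103 + 0.2461 + 0.1131 + 0.0357 + 0.0054 = 0.9917
  TFR = 5 × 0.9917 = 4.9585
Cohort 2:
  Sum of ASFRs = 0.1196 + 0.2494 + 0.2799 + 0.2061 + 0.0918 + 0.0287 + 0.0041 = 0.9796
  TFR = 5 × 0.9796 = 4.898
Difference = 4.9585 − 4.898 = 0.0605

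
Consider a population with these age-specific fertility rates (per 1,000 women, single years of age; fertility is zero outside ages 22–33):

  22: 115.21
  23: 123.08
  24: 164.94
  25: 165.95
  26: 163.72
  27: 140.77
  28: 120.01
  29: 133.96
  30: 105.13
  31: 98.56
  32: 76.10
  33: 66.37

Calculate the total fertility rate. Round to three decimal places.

1.474

Sum of ASFRs = 115.21 + 123.08 + 164.94 + 165.95 + 163.72 + 140.77 + 120.01 + 133.96 + 105.13 + 98.56 + 76.10 + 66.37 = 1473.80
TFR = 1473.80 / 1000 = 1.4738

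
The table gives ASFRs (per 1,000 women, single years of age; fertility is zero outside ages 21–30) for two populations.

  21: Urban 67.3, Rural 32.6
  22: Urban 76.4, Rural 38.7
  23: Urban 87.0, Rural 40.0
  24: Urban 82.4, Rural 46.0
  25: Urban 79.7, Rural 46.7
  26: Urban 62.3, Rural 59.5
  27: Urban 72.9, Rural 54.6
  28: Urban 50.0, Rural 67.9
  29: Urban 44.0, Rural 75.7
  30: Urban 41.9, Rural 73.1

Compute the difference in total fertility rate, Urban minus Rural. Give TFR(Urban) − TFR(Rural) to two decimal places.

Urban:
  Sum of ASFRs = 67.3 + 76.4 + 87.0 + 82.4 + 79.7 + 62.3 + 72.9 + 50.0 + 44.0 + 41.9 = 663.9
  TFR = 663.9 / 1000 = 0.6639
Rural:
  Sum of ASFRs = 32.6 + 38.7 + 40.0 + 46.0 + 46.7 + 59.5 + 54.6 + 67.9 + 75.7 + 73.1 = 534.8
  TFR = 534.8 / 1000 = 0.5348
Difference = 0.6639 − 0.5348 = 0.1291

0.13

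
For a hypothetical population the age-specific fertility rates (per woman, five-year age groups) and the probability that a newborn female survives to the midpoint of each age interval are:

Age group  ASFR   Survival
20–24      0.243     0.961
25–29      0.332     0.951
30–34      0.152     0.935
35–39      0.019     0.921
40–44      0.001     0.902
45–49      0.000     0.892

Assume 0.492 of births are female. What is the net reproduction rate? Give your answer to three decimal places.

Proportion female at birth = 0.492.
Each age group contributes 5 × ASFR × survival:
  20–24: 5 × 0.243 × 0.961 = 1.16762
  25–29: 5 × 0.332 × 0.951 = 1.57866
  30–34: 5 × 0.152 × 0.935 = 0.71060
  35–39: 5 × 0.019 × 0.921 = 0.08750
  40–44: 5 × 0.001 × 0.902 = 0.00451
  45–49: 5 × 0.000 × 0.892 = 0.00000
Sum = 3.54889
NRR = 0.492 × 3.54889 = 1.74605

1.746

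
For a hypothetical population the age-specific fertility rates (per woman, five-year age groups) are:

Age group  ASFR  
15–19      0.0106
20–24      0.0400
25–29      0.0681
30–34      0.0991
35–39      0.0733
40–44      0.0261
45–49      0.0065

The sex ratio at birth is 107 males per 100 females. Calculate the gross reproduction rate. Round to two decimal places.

0.78

Proportion female at birth = 100 / (100 + 107) = 0.48309.
Sum of ASFRs = 0.0106 + 0.0400 + 0.0681 + 0.0991 + 0.0733 + 0.0261 + 0.0065 = 0.3237
TFR = 5 × 0.3237 = 1.6185
GRR = 0.48309 × 1.6185 = 0.78188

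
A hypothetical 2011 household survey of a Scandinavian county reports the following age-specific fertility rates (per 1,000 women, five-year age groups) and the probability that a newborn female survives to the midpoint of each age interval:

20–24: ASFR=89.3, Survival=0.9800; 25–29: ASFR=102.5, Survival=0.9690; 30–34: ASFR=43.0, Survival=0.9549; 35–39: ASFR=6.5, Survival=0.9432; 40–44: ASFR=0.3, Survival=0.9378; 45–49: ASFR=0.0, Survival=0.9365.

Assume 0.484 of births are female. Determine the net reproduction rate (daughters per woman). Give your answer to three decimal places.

Proportion female at birth = 0.484.
Survival-weighted fertility by age (5·fₓ·Sₓ):
  20–24: 5 × 89.3/1000 × 0.9800 = 0.43757
  25–29: 5 × 102.5/1000 × 0.9690 = 0.49661
  30–34: 5 × 43.0/1000 × 0.9549 = 0.20530
  35–39: 5 × 6.5/1000 × 0.9432 = 0.03065
  40–44: 5 × 0.3/1000 × 0.9378 = 0.00141
  45–49: 5 × 0.0/1000 × 0.9365 = 0.00000
Sum = 1.17154
NRR = 0.484 × 1.17154 = 0.56703
NRR < 1, so the cohort does not fully replace itself.

0.567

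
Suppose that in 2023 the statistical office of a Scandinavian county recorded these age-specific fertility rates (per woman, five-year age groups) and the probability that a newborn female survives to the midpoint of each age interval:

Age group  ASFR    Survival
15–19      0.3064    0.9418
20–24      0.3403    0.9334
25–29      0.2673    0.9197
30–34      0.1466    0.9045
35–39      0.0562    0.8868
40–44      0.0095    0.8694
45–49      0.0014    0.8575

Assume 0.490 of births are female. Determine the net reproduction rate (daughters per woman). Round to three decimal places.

2.558

Proportion female at birth = 0.490.
Each age group contributes 5 × ASFR × survival:
  15–19: 5 × 0.3064 × 0.9418 = 1.44284
  20–24: 5 × 0.3403 × 0.9334 = 1.58818
  25–29: 5 × 0.2673 × 0.9197 = 1.22918
  30–34: 5 × 0.1466 × 0.9045 = 0.66300
  35–39: 5 × 0.0562 × 0.8868 = 0.24919
  40–44: 5 × 0.0095 × 0.8694 = 0.04130
  45–49: 5 × 0.0014 × 0.8575 = 0.00600
Sum = 5.21969
NRR = 0.490 × 5.21969 = 2.55765
NRR > 1, so each generation more than replaces itself.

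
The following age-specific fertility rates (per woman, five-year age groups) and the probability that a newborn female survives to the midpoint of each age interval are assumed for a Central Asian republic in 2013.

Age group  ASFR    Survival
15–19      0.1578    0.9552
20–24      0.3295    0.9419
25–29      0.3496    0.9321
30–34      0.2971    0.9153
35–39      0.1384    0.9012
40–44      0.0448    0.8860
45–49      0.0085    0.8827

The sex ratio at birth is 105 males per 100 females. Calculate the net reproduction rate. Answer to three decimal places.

Proportion female at birth = 100 / (100 + 105) = 0.48780.
Per-age-group product (5 × ASFR × survival probability):
  15–19: 5 × 0.1578 × 0.9552 = 0.75365
  20–24: 5 × 0.3295 × 0.9419 = 1.55178
  25–29: 5 × 0.3496 × 0.9321 = 1.62931
  30–34: 5 × 0.2971 × 0.9153 = 1.35968
  35–39: 5 × 0.1384 × 0.9012 = 0.62363
  40–44: 5 × 0.0448 × 0.8860 = 0.19846
  45–49: 5 × 0.0085 × 0.8827 = 0.03751
Sum = 6.15402
NRR = 0.48780 × 6.15402 = 3.00193

3.002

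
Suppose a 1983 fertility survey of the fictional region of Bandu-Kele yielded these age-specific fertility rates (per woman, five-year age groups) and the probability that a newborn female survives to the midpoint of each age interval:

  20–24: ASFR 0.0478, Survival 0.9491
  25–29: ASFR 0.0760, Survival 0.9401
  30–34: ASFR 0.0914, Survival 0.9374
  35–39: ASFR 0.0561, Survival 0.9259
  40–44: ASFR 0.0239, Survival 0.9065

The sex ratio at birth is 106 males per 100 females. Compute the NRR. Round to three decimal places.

Proportion female at birth = 100 / (100 + 106) = 0.48544.
Each age group contributes 5 × ASFR × survival:
  20–24: 5 × 0.0478 × 0.9491 = 0.22683
  25–29: 5 × 0.0760 × 0.9401 = 0.35724
  30–34: 5 × 0.0914 × 0.9374 = 0.42839
  35–39: 5 × 0.0561 × 0.9259 = 0.25971
  40–44: 5 × 0.0239 × 0.9065 = 0.10833
Sum = 1.38050
NRR = 0.48544 × 1.38050 = 0.67015

0.670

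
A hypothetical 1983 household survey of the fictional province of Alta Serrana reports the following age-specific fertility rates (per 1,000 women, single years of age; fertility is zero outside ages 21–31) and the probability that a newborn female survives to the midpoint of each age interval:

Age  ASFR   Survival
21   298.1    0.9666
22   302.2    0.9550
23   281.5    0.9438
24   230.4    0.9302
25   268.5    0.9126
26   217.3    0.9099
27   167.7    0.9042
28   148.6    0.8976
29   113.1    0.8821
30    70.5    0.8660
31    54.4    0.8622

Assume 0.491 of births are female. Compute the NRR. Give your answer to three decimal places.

Proportion female at birth = 0.491.
Each age group contributes 1 × ASFR × survival:
  21: 1 × 298.1/1000 × 0.9666 = 0.28814
  22: 1 × 302.2/1000 × 0.9550 = 0.28860
  23: 1 × 281.5/1000 × 0.9438 = 0.26568
  24: 1 × 230.4/1000 × 0.9302 = 0.21432
  25: 1 × 268.5/1000 × 0.9126 = 0.24503
  26: 1 × 217.3/1000 × 0.9099 = 0.19772
  27: 1 × 167.7/1000 × 0.9042 = 0.15163
  28: 1 × 148.6/1000 × 0.8976 = 0.13338
  29: 1 × 113.1/1000 × 0.8821 = 0.09977
  30: 1 × 70.5/1000 × 0.8660 = 0.06105
  31: 1 × 54.4/1000 × 0.8622 = 0.04690
Sum = 1.99222
NRR = 0.491 × 1.99222 = 0.97818
NRR < 1, so the cohort does not fully replace itself.

0.978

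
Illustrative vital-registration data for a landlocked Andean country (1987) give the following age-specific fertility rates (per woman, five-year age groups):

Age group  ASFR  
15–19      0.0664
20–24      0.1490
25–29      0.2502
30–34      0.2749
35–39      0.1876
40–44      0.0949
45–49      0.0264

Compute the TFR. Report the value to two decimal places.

5.25

Sum of ASFRs = 0.0664 + 0.1490 + 0.2502 + 0.2749 + 0.1876 + 0.0949 + 0.0264 = 1.0494
TFR = 5 × 1.0494 = 5.247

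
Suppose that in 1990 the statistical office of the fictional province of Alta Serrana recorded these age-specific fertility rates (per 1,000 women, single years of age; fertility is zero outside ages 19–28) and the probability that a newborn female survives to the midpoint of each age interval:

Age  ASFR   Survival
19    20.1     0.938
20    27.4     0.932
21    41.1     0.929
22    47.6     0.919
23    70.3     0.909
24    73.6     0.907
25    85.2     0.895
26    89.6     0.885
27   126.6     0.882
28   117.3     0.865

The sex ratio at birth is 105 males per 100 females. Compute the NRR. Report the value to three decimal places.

0.305

Proportion female at birth = 100 / (100 + 105) = 0.48780.
Each age group contributes 1 × ASFR × survival:
  19: 1 × 20.1/1000 × 0.938 = 0.01885
  20: 1 × 27.4/1000 × 0.932 = 0.02554
  21: 1 × 41.1/1000 × 0.929 = 0.03818
  22: 1 × 47.6/1000 × 0.919 = 0.04374
  23: 1 × 70.3/1000 × 0.909 = 0.06390
  24: 1 × 73.6/1000 × 0.907 = 0.06676
  25: 1 × 85.2/1000 × 0.895 = 0.07625
  26: 1 × 89.6/1000 × 0.885 = 0.07930
  27: 1 × 126.6/1000 × 0.882 = 0.11166
  28: 1 × 117.3/1000 × 0.865 = 0.10146
Sum = 0.62564
NRR = 0.48780 × 0.62564 = 0.30519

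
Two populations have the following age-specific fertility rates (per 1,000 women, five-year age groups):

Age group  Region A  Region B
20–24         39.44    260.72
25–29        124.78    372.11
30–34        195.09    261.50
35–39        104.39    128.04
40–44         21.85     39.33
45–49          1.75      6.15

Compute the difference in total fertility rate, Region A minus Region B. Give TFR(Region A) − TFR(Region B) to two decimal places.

-2.90

Region A:
  Sum of ASFRs = 39.44 + 124.78 + 195.09 + 104.39 + 21.85 + 1.75 = 487.30
  TFR = 5 × 487.30 / 1000 = 2.4365
Region B:
  Sum of ASFRs = 260.72 + 372.11 + 261.50 + 128.04 + 39.33 + 6.15 = 1067.85
  TFR = 5 × 1067.85 / 1000 = 5.33925
Difference = 2.4365 − 5.33925 = -2.90275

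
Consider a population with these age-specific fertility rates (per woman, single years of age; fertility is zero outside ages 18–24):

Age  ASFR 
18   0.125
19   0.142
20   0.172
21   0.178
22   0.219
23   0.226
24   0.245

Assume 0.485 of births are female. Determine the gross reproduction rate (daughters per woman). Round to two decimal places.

Proportion female at birth = 0.485.
Sum of ASFRs = 0.125 + 0.142 + 0.172 + 0.178 + 0.219 + 0.226 + 0.245 = 1.307
TFR = 1.307
GRR = 0.485 × 1.307 = 0.63390

0.63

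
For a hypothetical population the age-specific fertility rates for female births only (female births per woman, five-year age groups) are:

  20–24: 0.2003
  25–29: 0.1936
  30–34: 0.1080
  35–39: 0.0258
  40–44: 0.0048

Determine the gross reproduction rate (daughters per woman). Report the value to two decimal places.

2.66

Sum of female ASFRs = 0.2003 + 0.1936 + 0.1080 + 0.0258 + 0.0048 = 0.5325
GRR = 5 × 0.5325 = 2.6625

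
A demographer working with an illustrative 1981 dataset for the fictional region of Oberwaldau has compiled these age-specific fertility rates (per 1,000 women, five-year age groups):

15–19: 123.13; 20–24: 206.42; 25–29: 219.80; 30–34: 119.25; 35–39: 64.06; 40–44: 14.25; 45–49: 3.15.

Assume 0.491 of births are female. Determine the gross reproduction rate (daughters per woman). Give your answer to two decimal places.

Proportion female at birth = 0.491.
Sum of ASFRs = 123.13 + 206.42 + 219.80 + 119.25 + 64.06 + 14.25 + 3.15 = 750.06
TFR = 5 × 750.06 / 1000 = 3.7503
GRR = 0.491 × 3.7503 = 1.84140

1.84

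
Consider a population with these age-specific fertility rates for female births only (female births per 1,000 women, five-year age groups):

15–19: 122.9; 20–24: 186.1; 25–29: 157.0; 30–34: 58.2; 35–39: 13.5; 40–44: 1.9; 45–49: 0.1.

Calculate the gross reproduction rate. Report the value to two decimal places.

Sum of female ASFRs = 122.9 + 186.1 + 157.0 + 58.2 + 13.5 + 1.9 + 0.1 = 539.7
GRR = 5 × 539.7 / 1000 = 2.6985

2.70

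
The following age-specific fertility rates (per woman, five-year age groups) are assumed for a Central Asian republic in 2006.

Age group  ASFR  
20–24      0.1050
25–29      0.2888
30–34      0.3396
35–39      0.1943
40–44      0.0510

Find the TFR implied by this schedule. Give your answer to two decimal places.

Sum of ASFRs = 0.1050 + 0.2888 + 0.3396 + 0.1943 + 0.0510 = 0.9787
TFR = 5 × 0.9787 = 4.8935

4.89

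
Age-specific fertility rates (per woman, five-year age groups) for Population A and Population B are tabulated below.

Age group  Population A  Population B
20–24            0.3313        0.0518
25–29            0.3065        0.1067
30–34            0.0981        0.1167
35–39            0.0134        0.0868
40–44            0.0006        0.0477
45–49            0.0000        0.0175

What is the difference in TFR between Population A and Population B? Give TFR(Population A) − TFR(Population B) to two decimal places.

1.61

Population A:
  Sum of ASFRs = 0.3313 + 0.3065 + 0.0981 + 0.0134 + 0.0006 + 0.0000 = 0.7499
  TFR = 5 × 0.7499 = 3.7495
Population B:
  Sum of ASFRs = 0.0518 + 0.1067 + 0.1167 + 0.0868 + 0.0477 + 0.0175 = 0.4272
  TFR = 5 × 0.4272 = 2.136
Difference = 3.7495 − 2.136 = 1.6135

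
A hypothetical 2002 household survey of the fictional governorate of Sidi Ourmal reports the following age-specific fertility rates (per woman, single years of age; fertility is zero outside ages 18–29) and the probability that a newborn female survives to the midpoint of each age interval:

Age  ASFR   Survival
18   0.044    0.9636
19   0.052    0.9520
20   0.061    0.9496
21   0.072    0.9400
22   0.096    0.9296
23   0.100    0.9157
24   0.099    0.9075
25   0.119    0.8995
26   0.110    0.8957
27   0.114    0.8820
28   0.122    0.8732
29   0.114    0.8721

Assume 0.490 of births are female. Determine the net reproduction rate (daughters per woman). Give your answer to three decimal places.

0.490

Proportion female at birth = 0.490.
Weighting each age-specific rate by interval width and survival:
  18: 1 × 0.044 × 0.9636 = 0.04240
  19: 1 × 0.052 × 0.9520 = 0.04950
  20: 1 × 0.061 × 0.9496 = 0.05793
  21: 1 × 0.072 × 0.9400 = 0.06768
  22: 1 × 0.096 × 0.9296 = 0.08924
  23: 1 × 0.100 × 0.9157 = 0.09157
  24: 1 × 0.099 × 0.9075 = 0.08984
  25: 1 × 0.119 × 0.8995 = 0.10704
  26: 1 × 0.110 × 0.8957 = 0.09853
  27: 1 × 0.114 × 0.8820 = 0.10055
  28: 1 × 0.122 × 0.8732 = 0.10653
  29: 1 × 0.114 × 0.8721 = 0.09942
Sum = 1.00023
NRR = 0.490 × 1.00023 = 0.49011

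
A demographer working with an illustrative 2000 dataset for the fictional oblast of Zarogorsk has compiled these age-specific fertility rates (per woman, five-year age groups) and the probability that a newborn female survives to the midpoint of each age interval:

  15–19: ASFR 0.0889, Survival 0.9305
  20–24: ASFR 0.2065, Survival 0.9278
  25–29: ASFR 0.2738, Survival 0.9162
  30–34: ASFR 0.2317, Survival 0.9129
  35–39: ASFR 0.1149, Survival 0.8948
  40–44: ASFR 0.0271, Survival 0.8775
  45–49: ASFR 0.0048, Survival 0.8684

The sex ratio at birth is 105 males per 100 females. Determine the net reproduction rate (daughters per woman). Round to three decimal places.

2.116

Proportion female at birth = 100 / (100 + 105) = 0.48780.
Per-age-group product (5 × ASFR × survival probability):
  15–19: 5 × 0.0889 × 0.9305 = 0.41361
  20–24: 5 × 0.2065 × 0.9278 = 0.95795
  25–29: 5 × 0.2738 × 0.9162 = 1.25428
  30–34: 5 × 0.2317 × 0.9129 = 1.05759
  35–39: 5 × 0.1149 × 0.8948 = 0.51406
  40–44: 5 × 0.0271 × 0.8775 = 0.11890
  45–49: 5 × 0.0048 × 0.8684 = 0.02084
Sum = 4.33723
NRR = 0.48780 × 4.33723 = 2.11570
NRR > 1, so each generation more than replaces itself.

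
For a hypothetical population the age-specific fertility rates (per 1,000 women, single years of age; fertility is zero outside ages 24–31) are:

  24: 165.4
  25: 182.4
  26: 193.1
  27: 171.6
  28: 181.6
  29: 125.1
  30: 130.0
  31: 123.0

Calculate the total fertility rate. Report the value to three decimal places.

1.272

Sum of ASFRs = 165.4 + 182.4 + 193.1 + 171.6 + 181.6 + 125.1 + 130.0 + 123.0 = 1272.2
TFR = 1272.2 / 1000 = 1.2722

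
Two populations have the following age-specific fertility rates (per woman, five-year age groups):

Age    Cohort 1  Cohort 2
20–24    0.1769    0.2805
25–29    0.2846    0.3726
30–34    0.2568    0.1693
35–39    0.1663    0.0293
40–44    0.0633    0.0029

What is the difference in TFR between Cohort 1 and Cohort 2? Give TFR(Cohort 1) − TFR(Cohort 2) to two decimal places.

Cohort 1:
  Sum of ASFRs = 0.1769 + 0.2846 + 0.2568 + 0.1663 + 0.0633 = 0.9479
  TFR = 5 × 0.9479 = 4.7395
Cohort 2:
  Sum of ASFRs = 0.2805 + 0.3726 + 0.1693 + 0.0293 + 0.0029 = 0.8546
  TFR = 5 × 0.8546 = 4.273
Difference = 4.7395 − 4.273 = 0.4665

0.47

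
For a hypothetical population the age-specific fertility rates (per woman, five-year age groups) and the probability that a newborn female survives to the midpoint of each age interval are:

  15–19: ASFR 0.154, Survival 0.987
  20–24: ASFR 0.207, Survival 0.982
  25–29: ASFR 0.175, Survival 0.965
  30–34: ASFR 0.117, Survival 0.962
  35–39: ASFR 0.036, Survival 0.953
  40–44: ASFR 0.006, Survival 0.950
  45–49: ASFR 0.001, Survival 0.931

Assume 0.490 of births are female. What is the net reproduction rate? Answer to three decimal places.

Proportion female at birth = 0.490.
Per-age-group product (5 × ASFR × survival probability):
  15–19: 5 × 0.154 × 0.987 = 0.75999
  20–24: 5 × 0.207 × 0.982 = 1.01637
  25–29: 5 × 0.175 × 0.965 = 0.84438
  30–34: 5 × 0.117 × 0.962 = 0.56277
  35–39: 5 × 0.036 × 0.953 = 0.17154
  40–44: 5 × 0.006 × 0.950 = 0.02850
  45–49: 5 × 0.001 × 0.931 = 0.00466
Sum = 3.38821
NRR = 0.490 × 3.38821 = 1.66022
An NRR exceeding 1 indicates intrinsic growth under these rates.

1.660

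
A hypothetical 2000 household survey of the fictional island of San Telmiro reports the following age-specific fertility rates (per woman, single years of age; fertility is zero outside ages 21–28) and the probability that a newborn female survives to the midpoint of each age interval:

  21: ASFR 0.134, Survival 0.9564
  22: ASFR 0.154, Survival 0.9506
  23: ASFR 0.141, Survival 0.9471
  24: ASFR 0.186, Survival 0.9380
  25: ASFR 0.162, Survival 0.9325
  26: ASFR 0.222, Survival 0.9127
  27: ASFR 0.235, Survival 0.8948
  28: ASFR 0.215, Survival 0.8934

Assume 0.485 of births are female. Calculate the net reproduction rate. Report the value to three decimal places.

Proportion female at birth = 0.485.
Weighting each age-specific rate by interval width and survival:
  21: 1 × 0.134 × 0.9564 = 0.12816
  22: 1 × 0.154 × 0.9506 = 0.14639
  23: 1 × 0.141 × 0.9471 = 0.13354
  24: 1 × 0.186 × 0.9380 = 0.17447
  25: 1 × 0.162 × 0.9325 = 0.15107
  26: 1 × 0.222 × 0.9127 = 0.20262
  27: 1 × 0.235 × 0.8948 = 0.21028
  28: 1 × 0.215 × 0.8934 = 0.19208
Sum = 1.33861
NRR = 0.485 × 1.33861 = 0.64923
An NRR under 1 implies long-run decline under these rates.

0.649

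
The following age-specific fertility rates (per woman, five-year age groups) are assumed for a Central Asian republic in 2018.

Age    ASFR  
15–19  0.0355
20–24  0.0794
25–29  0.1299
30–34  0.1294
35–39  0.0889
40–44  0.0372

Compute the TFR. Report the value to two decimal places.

2.50

Sum of ASFRs = 0.0355 + 0.0794 + 0.1299 + 0.1294 + 0.0889 + 0.0372 = 0.5003
TFR = 5 × 0.5003 = 2.5015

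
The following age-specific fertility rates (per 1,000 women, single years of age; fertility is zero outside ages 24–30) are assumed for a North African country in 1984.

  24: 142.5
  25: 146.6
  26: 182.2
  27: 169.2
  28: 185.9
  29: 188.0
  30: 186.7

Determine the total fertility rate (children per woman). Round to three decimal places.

Sum of ASFRs = 142.5 + 146.6 + 182.2 + 169.2 + 185.9 + 188.0 + 186.7 = 1201.1
TFR = 1201.1 / 1000 = 1.2011

1.201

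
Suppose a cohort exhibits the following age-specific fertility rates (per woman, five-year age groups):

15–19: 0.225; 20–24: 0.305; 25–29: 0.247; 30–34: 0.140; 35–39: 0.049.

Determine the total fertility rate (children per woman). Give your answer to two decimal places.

4.83

Sum of ASFRs = 0.225 + 0.305 + 0.247 + 0.140 + 0.049 = 0.966
TFR = 5 × 0.966 = 4.83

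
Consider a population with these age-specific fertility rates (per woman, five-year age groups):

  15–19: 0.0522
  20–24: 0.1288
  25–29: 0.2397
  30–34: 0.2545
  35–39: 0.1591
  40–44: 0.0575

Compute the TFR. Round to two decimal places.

4.46

Sum of ASFRs = 0.0522 + 0.1288 + 0.2397 + 0.2545 + 0.1591 + 0.0575 = 0.8918
TFR = 5 × 0.8918 = 4.459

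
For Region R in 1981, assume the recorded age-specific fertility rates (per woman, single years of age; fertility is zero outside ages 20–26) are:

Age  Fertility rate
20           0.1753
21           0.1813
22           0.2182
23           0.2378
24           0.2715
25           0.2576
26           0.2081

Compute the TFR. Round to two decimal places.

Sum of ASFRs = 0.1753 + 0.1813 + 0.2182 + 0.2378 + 0.2715 + 0.2576 + 0.2081 = 1.5498
TFR = 1.5498

1.55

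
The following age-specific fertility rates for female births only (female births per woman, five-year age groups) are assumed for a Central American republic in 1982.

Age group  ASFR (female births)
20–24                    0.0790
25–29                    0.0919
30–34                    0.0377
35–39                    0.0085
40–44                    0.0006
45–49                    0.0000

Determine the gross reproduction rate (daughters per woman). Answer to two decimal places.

Sum of female ASFRs = 0.0790 + 0.0919 + 0.0377 + 0.0085 + 0.0006 + 0.0000 = 0.2177
GRR = 5 × 0.2177 = 1.0885

1.09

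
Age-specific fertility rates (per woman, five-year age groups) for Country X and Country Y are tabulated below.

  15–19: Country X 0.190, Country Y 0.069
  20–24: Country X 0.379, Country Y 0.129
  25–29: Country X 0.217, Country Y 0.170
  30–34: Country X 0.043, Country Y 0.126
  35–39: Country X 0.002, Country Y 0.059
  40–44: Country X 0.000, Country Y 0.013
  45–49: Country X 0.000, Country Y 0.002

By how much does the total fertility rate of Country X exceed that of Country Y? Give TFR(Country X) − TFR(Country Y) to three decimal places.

1.315

Country X:
  Sum of ASFRs = 0.190 + 0.379 + 0.217 + 0.043 + 0.002 + 0.000 + 0.000 = 0.831
  TFR = 5 × 0.831 = 4.155
Country Y:
  Sum of ASFRs = 0.069 + 0.129 + 0.170 + 0.126 + 0.059 + 0.013 + 0.002 = 0.568
  TFR = 5 × 0.568 = 2.84
Difference = 4.155 − 2.84 = 1.315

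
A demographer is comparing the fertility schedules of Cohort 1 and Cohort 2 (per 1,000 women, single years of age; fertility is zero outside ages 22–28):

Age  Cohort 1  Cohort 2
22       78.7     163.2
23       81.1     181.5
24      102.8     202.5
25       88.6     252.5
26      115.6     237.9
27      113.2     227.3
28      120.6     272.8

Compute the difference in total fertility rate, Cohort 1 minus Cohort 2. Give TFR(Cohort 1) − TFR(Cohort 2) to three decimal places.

-0.837

Cohort 1:
  Sum of ASFRs = 78.7 + 81.1 + 102.8 + 88.6 + 115.6 + 113.2 + 120.6 = 700.6
  TFR = 700.6 / 1000 = 0.7006
Cohort 2:
  Sum of ASFRs = 163.2 + 181.5 + 202.5 + 252.5 + 237.9 + 227.3 + 272.8 = 1537.7
  TFR = 1537.7 / 1000 = 1.5377
Difference = 0.7006 − 1.5377 = -0.8371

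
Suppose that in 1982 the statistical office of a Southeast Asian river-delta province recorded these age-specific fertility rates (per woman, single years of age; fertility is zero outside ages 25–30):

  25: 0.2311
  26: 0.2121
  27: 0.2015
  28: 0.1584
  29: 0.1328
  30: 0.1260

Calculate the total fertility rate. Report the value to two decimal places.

Sum of ASFRs = 0.2311 + 0.2121 + 0.2015 + 0.1584 + 0.1328 + 0.1260 = 1.0619
TFR = 1.0619

1.06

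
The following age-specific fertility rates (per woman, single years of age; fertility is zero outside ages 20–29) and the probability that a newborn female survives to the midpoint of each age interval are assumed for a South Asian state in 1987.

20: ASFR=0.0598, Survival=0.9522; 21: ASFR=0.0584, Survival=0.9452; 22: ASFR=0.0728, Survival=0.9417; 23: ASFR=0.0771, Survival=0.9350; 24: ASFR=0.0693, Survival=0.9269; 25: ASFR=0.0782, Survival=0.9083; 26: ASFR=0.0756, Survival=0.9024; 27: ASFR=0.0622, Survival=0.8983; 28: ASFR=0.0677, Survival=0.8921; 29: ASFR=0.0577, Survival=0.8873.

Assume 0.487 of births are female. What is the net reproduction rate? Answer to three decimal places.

Proportion female at birth = 0.487.
Per-age-group product (1 × ASFR × survival probability):
  20: 1 × 0.0598 × 0.9522 = 0.05694
  21: 1 × 0.0584 × 0.9452 = 0.05520
  22: 1 × 0.0728 × 0.9417 = 0.06856
  23: 1 × 0.0771 × 0.9350 = 0.07209
  24: 1 × 0.0693 × 0.9269 = 0.06423
  25: 1 × 0.0782 × 0.9083 = 0.07103
  26: 1 × 0.0756 × 0.9024 = 0.06822
  27: 1 × 0.0622 × 0.8983 = 0.05587
  28: 1 × 0.0677 × 0.8921 = 0.06040
  29: 1 × 0.0577 × 0.8873 = 0.05120
Sum = 0.62374
NRR = 0.487 × 0.62374 = 0.30376
With NRR below 1 the population is below replacement fertility.

0.304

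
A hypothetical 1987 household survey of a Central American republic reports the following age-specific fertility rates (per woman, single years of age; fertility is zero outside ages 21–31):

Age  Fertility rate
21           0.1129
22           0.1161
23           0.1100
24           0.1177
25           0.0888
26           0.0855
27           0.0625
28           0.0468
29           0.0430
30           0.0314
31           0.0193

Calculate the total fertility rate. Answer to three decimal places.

Sum of ASFRs = 0.1129 + 0.1161 + 0.1100 + 0.1177 + 0.0888 + 0.0855 + 0.0625 + 0.0468 + 0.0430 + 0.0314 + 0.0193 = 0.8340
TFR = 0.834

0.834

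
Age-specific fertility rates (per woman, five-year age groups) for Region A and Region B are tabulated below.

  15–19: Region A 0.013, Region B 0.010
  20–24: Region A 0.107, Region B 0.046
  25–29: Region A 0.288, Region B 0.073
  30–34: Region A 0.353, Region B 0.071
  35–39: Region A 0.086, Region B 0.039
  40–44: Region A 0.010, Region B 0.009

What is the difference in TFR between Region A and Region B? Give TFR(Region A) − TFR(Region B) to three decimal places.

Region A:
  Sum of ASFRs = 0.013 + 0.107 + 0.288 + 0.353 + 0.086 + 0.010 = 0.857
  TFR = 5 × 0.857 = 4.285
Region B:
  Sum of ASFRs = 0.010 + 0.046 + 0.073 + 0.071 + 0.039 + 0.009 = 0.248
  TFR = 5 × 0.248 = 1.24
Difference = 4.285 − 1.24 = 3.045

3.045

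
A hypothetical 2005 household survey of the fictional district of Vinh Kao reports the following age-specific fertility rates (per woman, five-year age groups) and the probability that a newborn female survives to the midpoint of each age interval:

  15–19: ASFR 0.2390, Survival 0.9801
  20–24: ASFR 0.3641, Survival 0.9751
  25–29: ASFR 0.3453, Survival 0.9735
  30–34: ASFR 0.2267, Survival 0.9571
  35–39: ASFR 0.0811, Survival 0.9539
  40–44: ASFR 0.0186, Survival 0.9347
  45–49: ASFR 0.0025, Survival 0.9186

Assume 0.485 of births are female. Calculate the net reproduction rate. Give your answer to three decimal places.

3.006

Proportion female at birth = 0.485.
Weighting each age-specific rate by interval width and survival:
  15–19: 5 × 0.2390 × 0.9801 = 1.17122
  20–24: 5 × 0.3641 × 0.9751 = 1.77517
  25–29: 5 × 0.3453 × 0.9735 = 1.68075
  30–34: 5 × 0.2267 × 0.9571 = 1.08487
  35–39: 5 × 0.0811 × 0.9539 = 0.38681
  40–44: 5 × 0.0186 × 0.9347 = 0.08693
  45–49: 5 × 0.0025 × 0.9186 = 0.01148
Sum = 6.19723
NRR = 0.485 × 6.19723 = 3.00566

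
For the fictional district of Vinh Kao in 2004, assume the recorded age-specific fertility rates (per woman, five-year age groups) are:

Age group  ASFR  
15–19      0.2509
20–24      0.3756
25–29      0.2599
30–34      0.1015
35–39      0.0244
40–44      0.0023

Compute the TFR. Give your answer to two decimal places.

5.07

Sum of ASFRs = 0.2509 + 0.3756 + 0.2599 + 0.1015 + 0.0244 + 0.0023 = 1.0146
TFR = 5 × 1.0146 = 5.073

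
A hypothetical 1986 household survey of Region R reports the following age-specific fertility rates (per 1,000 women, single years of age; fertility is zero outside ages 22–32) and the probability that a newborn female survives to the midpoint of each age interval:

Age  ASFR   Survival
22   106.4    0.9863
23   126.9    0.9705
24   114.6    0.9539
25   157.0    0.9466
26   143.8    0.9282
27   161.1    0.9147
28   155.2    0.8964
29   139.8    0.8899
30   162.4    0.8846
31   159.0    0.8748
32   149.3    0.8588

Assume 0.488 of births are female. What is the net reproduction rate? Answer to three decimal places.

Proportion female at birth = 0.488.
Weighting each age-specific rate by interval width and survival:
  22: 1 × 106.4/1000 × 0.9863 = 0.10494
  23: 1 × 126.9/1000 × 0.9705 = 0.12316
  24: 1 × 114.6/1000 × 0.9539 = 0.10932
  25: 1 × 157.0/1000 × 0.9466 = 0.14862
  26: 1 × 143.8/1000 × 0.9282 = 0.13348
  27: 1 × 161.1/1000 × 0.9147 = 0.14736
  28: 1 × 155.2/1000 × 0.8964 = 0.13912
  29: 1 × 139.8/1000 × 0.8899 = 0.12441
  30: 1 × 162.4/1000 × 0.8846 = 0.14366
  31: 1 × 159.0/1000 × 0.8748 = 0.13909
  32: 1 × 149.3/1000 × 0.8588 = 0.12822
Sum = 1.44138
NRR = 0.488 × 1.44138 = 0.70339
With NRR below 1 the population is below replacement fertility.

0.703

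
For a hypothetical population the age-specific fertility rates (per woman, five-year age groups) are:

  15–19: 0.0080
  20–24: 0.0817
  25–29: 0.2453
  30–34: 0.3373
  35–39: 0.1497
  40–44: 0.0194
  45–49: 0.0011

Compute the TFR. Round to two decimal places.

4.21

Sum of ASFRs = 0.0080 + 0.0817 + 0.2453 + 0.3373 + 0.1497 + 0.0194 + 0.0011 = 0.8425
TFR = 5 × 0.8425 = 4.2125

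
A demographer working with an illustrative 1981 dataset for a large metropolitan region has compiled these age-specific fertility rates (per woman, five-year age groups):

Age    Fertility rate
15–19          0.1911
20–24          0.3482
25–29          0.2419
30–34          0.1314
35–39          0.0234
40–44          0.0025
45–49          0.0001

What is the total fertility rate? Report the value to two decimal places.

4.69

Sum of ASFRs = 0.1911 + 0.3482 + 0.2419 + 0.1314 + 0.0234 + 0.0025 + 0.0001 = 0.9386
TFR = 5 × 0.9386 = 4.693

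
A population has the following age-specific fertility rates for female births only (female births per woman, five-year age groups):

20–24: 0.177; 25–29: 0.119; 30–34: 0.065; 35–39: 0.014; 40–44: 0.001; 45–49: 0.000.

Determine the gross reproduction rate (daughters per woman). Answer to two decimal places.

1.88

Sum of female ASFRs = 0.177 + 0.119 + 0.065 + 0.014 + 0.001 + 0.000 = 0.376
GRR = 5 × 0.376 = 1.88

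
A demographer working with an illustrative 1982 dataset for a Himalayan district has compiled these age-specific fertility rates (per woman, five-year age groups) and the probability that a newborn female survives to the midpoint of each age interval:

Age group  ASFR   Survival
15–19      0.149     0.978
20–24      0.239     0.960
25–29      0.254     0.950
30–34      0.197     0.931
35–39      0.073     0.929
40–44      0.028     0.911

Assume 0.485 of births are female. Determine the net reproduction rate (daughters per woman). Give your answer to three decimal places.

2.166

Proportion female at birth = 0.485.
Each age group contributes 5 × ASFR × survival:
  15–19: 5 × 0.149 × 0.978 = 0.72861
  20–24: 5 × 0.239 × 0.960 = 1.14720
  25–29: 5 × 0.254 × 0.950 = 1.20650
  30–34: 5 × 0.197 × 0.931 = 0.91704
  35–39: 5 × 0.073 × 0.929 = 0.33909
  40–44: 5 × 0.028 × 0.911 = 0.12754
Sum = 4.46598
NRR = 0.485 × 4.46598 = 2.16600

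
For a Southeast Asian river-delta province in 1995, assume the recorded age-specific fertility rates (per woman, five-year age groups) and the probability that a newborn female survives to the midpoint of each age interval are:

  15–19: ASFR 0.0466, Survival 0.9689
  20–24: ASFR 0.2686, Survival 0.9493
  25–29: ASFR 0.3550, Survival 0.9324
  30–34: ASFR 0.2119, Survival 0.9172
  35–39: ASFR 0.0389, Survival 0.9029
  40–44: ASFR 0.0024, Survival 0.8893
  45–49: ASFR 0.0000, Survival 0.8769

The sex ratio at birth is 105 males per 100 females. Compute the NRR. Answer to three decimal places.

2.104

Proportion female at birth = 100 / (100 + 105) = 0.48780.
Weighting each age-specific rate by interval width and survival:
  15–19: 5 × 0.0466 × 0.9689 = 0.22575
  20–24: 5 × 0.2686 × 0.9493 = 1.27491
  25–29: 5 × 0.3550 × 0.9324 = 1.65501
  30–34: 5 × 0.2119 × 0.9172 = 0.97177
  35–39: 5 × 0.0389 × 0.9029 = 0.17561
  40–44: 5 × 0.0024 × 0.8893 = 0.01067
  45–49: 5 × 0.0000 × 0.8769 = 0.00000
Sum = 4.31372
NRR = 0.48780 × 4.31372 = 2.10423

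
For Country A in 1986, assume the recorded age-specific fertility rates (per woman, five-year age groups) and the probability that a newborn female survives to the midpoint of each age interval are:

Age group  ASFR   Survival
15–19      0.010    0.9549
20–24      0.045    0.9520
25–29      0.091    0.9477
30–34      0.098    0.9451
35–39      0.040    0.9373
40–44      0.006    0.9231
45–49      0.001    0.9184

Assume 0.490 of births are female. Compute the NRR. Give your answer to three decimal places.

Proportion female at birth = 0.490.
Survival-weighted fertility by age (5·fₓ·Sₓ):
  15–19: 5 × 0.010 × 0.9549 = 0.04775
  20–24: 5 × 0.045 × 0.9520 = 0.21420
  25–29: 5 × 0.091 × 0.9477 = 0.43120
  30–34: 5 × 0.098 × 0.9451 = 0.46310
  35–39: 5 × 0.040 × 0.9373 = 0.18746
  40–44: 5 × 0.006 × 0.9231 = 0.02769
  45–49: 5 × 0.001 × 0.9184 = 0.00459
Sum = 1.37599
NRR = 0.490 × 1.37599 = 0.67424

0.674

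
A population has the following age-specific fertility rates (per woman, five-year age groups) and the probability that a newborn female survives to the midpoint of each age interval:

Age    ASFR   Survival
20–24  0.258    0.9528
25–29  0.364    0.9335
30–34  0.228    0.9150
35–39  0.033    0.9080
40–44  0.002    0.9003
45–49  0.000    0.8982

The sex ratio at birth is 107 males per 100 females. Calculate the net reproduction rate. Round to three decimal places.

Proportion female at birth = 100 / (100 + 107) = 0.48309.
Weighting each age-specific rate by interval width and survival:
  20–24: 5 × 0.258 × 0.9528 = 1.22911
  25–29: 5 × 0.364 × 0.9335 = 1.69897
  30–34: 5 × 0.228 × 0.9150 = 1.04310
  35–39: 5 × 0.033 × 0.9080 = 0.14982
  40–44: 5 × 0.002 × 0.9003 = 0.00900
  45–49: 5 × 0.000 × 0.8982 = 0.00000
Sum = 4.13000
NRR = 0.48309 × 4.13000 = 1.99516
With NRR above 1 the population is above replacement fertility.

1.995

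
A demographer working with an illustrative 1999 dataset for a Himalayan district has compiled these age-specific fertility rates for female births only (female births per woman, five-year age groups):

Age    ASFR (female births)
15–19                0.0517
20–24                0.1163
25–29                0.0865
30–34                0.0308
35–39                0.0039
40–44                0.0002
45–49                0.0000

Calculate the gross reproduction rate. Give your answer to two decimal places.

Sum of female ASFRs = 0.0517 + 0.1163 + 0.0865 + 0.0308 + 0.0039 + 0.0002 + 0.0000 = 0.2894
GRR = 5 × 0.2894 = 1.447

1.45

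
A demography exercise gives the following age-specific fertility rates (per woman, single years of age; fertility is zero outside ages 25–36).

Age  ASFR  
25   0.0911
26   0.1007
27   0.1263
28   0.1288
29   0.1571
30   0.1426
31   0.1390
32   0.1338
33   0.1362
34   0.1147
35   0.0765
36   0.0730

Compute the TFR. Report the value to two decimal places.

1.42

Sum of ASFRs = 0.0911 + 0.1007 + 0.1263 + 0.1288 + 0.1571 + 0.1426 + 0.1390 + 0.1338 + 0.1362 + 0.1147 + 0.0765 + 0.0730 = 1.4198
TFR = 1.4198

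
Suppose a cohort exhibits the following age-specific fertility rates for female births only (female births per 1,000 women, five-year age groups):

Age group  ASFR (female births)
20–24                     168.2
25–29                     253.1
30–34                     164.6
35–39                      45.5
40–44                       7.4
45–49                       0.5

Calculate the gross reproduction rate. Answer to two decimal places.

Sum of female ASFRs = 168.2 + 253.1 + 164.6 + 45.5 + 7.4 + 0.5 = 639.3
GRR = 5 × 639.3 / 1000 = 3.1965

3.20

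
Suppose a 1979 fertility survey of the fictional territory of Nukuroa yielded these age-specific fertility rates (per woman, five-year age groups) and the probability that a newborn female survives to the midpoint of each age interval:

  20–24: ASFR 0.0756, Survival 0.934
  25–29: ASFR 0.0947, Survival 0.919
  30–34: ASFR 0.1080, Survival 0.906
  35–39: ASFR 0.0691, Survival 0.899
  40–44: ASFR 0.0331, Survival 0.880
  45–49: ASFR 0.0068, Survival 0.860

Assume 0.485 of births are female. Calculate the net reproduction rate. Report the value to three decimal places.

Proportion female at birth = 0.485.
Per-age-group product (5 × ASFR × survival probability):
  20–24: 5 × 0.0756 × 0.934 = 0.35305
  25–29: 5 × 0.0947 × 0.919 = 0.43515
  30–34: 5 × 0.1080 × 0.906 = 0.48924
  35–39: 5 × 0.0691 × 0.899 = 0.31060
  40–44: 5 × 0.0331 × 0.880 = 0.14564
  45–49: 5 × 0.0068 × 0.860 = 0.02924
Sum = 1.76292
NRR = 0.485 × 1.76292 = 0.85502
With NRR below 1 the population is below replacement fertility.

0.855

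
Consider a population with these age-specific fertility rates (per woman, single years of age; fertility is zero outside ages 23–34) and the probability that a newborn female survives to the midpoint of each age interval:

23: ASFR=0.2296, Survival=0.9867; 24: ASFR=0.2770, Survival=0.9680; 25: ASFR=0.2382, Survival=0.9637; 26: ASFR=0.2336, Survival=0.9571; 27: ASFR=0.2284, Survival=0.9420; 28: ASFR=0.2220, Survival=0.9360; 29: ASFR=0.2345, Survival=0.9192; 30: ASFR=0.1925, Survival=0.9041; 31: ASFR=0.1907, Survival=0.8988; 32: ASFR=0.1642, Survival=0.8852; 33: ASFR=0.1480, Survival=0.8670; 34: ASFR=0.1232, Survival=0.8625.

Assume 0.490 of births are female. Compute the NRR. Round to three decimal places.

Proportion female at birth = 0.490.
Per-age-group product (1 × ASFR × survival probability):
  23: 1 × 0.2296 × 0.9867 = 0.22655
  24: 1 × 0.2770 × 0.9680 = 0.26814
  25: 1 × 0.2382 × 0.9637 = 0.22955
  26: 1 × 0.2336 × 0.9571 = 0.22358
  27: 1 × 0.2284 × 0.9420 = 0.21515
  28: 1 × 0.2220 × 0.9360 = 0.20779
  29: 1 × 0.2345 × 0.9192 = 0.21555
  30: 1 × 0.1925 × 0.9041 = 0.17404
  31: 1 × 0.1907 × 0.8988 = 0.17140
  32: 1 × 0.1642 × 0.8852 = 0.14535
  33: 1 × 0.1480 × 0.8670 = 0.12832
  34: 1 × 0.1232 × 0.8625 = 0.10626
Sum = 2.31168
NRR = 0.490 × 2.31168 = 1.13272

1.133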